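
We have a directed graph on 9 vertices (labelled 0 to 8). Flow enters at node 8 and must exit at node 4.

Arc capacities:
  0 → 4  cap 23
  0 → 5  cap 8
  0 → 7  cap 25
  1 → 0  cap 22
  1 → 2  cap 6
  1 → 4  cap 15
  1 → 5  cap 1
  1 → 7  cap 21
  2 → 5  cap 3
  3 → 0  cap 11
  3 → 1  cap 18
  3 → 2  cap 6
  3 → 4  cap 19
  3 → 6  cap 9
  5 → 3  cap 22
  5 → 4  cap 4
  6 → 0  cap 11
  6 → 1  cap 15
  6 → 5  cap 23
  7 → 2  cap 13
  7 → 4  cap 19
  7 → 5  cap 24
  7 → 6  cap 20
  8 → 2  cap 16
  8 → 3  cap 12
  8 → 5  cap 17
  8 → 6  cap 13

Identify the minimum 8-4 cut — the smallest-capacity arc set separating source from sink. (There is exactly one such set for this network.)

Min-cut arcs: {(2,5), (8,3), (8,5), (8,6)} (total capacity 45)

augment #1: 8→3→4 push 12
augment #2: 8→5→4 push 4
augment #3: 8→5→3→4 push 7
augment #4: 8→6→0→4 push 11
augment #5: 8→6→1→4 push 2
augment #6: 8→5→3→0→4 push 6
augment #7: 8→2→5→3→0→4 push 3
max flow = 45; residual-reachable set from 8 gives S-side
cut edges (S→T): {(2,5), (8,3), (8,5), (8,6)} total cap 45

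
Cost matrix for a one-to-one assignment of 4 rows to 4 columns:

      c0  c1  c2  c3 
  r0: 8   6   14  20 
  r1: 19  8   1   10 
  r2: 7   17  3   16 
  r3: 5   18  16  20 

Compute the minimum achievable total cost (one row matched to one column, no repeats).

optimal assignment: row0→col1 (cost 6), row1→col3 (cost 10), row2→col2 (cost 3), row3→col0 (cost 5)
total = 6 + 10 + 3 + 5 = 24

Minimum assignment cost: 24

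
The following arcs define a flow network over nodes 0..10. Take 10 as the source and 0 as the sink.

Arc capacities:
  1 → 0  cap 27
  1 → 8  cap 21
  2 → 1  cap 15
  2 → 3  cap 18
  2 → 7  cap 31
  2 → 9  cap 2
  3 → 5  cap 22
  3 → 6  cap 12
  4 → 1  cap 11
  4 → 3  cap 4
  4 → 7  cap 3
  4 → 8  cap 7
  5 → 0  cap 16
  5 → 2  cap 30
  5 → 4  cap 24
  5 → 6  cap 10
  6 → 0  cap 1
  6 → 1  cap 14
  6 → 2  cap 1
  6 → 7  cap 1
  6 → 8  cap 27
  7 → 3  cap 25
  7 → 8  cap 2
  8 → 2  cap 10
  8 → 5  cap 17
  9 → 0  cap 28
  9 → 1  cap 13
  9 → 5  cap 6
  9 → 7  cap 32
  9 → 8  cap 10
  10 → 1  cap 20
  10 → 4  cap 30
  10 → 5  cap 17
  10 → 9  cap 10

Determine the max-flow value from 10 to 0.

augment #1: 10→1→0 bottleneck 20, total now 20
augment #2: 10→5→0 bottleneck 16, total now 36
augment #3: 10→9→0 bottleneck 10, total now 46
augment #4: 10→4→1→0 bottleneck 7, total now 53
augment #5: 10→5→6→0 bottleneck 1, total now 54
augment #6: 10→4→8→2→9→0 bottleneck 2, total now 56

Maximum flow value: 56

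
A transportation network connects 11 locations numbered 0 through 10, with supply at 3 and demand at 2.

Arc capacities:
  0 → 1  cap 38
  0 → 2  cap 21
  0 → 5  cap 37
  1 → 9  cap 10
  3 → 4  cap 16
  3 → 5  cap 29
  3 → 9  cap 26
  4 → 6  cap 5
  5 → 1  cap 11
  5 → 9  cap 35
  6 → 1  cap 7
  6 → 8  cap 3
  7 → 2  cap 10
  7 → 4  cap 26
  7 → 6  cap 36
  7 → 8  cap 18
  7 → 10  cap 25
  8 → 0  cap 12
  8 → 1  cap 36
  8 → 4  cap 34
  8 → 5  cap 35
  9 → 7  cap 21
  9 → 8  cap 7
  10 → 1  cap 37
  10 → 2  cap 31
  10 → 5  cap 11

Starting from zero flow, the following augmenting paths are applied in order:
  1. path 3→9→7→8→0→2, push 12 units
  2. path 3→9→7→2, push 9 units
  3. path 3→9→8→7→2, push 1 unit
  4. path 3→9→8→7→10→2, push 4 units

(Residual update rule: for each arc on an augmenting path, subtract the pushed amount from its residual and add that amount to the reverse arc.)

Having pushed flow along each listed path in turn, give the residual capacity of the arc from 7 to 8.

Residual capacity of (7,8): 11

after path 1 (3→9→7→8→0→2, push 12): res(7,8)=6
after path 2 (3→9→7→2, push 9): res(7,8)=6
after path 3 (3→9→8→7→2, push 1): res(7,8)=7
after path 4 (3→9→8→7→10→2, push 4): res(7,8)=11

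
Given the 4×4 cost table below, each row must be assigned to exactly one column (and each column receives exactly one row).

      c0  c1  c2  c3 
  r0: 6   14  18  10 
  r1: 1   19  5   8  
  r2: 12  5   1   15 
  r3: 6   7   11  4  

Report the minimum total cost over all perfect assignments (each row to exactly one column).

Minimum assignment cost: 19

optimal assignment: row0→col3 (cost 10), row1→col0 (cost 1), row2→col2 (cost 1), row3→col1 (cost 7)
total = 10 + 1 + 1 + 7 = 19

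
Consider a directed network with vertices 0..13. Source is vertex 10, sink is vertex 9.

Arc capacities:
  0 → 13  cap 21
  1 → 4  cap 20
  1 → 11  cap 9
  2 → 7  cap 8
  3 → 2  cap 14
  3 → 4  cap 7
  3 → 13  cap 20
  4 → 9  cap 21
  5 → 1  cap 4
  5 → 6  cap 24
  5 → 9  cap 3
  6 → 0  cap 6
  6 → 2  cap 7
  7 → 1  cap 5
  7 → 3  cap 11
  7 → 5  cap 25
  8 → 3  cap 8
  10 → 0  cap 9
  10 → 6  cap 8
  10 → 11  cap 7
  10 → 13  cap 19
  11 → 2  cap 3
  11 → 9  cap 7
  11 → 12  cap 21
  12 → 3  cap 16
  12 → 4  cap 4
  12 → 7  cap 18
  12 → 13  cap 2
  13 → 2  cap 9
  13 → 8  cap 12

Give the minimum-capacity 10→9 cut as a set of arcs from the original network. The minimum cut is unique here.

Min-cut arcs: {(2,7), (3,4), (10,11)} (total capacity 22)

augment #1: 10→11→9 push 7
augment #2: 10→6→2→7→5→9 push 3
augment #3: 10→13→8→3→4→9 push 7
augment #4: 10→6→2→7→1→4→9 push 4
augment #5: 10→13→2→7→1→4→9 push 1
max flow = 22; residual-reachable set from 10 gives S-side
cut edges (S→T): {(2,7), (3,4), (10,11)} total cap 22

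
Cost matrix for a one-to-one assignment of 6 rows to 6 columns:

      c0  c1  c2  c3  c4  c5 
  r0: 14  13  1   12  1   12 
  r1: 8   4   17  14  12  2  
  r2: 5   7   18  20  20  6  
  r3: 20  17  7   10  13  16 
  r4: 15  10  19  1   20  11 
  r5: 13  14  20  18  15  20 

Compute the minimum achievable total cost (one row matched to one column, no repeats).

optimal assignment: row0→col4 (cost 1), row1→col5 (cost 2), row2→col0 (cost 5), row3→col2 (cost 7), row4→col3 (cost 1), row5→col1 (cost 14)
total = 1 + 2 + 5 + 7 + 1 + 14 = 30

Minimum assignment cost: 30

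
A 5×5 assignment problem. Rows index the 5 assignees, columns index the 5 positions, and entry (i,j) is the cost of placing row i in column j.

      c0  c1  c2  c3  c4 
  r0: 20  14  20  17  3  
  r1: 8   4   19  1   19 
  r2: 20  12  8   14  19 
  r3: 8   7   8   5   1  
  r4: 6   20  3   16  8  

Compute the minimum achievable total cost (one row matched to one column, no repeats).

optimal assignment: row0→col4 (cost 3), row1→col3 (cost 1), row2→col2 (cost 8), row3→col1 (cost 7), row4→col0 (cost 6)
total = 3 + 1 + 8 + 7 + 6 = 25

Minimum assignment cost: 25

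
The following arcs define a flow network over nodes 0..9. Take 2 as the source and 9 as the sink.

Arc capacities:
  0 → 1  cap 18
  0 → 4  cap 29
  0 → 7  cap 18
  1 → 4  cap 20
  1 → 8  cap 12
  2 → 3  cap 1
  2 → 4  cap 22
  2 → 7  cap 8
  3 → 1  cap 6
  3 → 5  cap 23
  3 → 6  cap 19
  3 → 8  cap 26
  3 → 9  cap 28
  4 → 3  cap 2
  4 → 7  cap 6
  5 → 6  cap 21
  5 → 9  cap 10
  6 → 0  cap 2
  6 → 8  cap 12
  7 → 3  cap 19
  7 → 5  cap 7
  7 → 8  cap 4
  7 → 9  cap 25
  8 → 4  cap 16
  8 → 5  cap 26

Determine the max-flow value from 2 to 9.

Maximum flow value: 17

augment #1: 2→3→9 bottleneck 1, total now 1
augment #2: 2→7→9 bottleneck 8, total now 9
augment #3: 2→4→3→9 bottleneck 2, total now 11
augment #4: 2→4→7→9 bottleneck 6, total now 17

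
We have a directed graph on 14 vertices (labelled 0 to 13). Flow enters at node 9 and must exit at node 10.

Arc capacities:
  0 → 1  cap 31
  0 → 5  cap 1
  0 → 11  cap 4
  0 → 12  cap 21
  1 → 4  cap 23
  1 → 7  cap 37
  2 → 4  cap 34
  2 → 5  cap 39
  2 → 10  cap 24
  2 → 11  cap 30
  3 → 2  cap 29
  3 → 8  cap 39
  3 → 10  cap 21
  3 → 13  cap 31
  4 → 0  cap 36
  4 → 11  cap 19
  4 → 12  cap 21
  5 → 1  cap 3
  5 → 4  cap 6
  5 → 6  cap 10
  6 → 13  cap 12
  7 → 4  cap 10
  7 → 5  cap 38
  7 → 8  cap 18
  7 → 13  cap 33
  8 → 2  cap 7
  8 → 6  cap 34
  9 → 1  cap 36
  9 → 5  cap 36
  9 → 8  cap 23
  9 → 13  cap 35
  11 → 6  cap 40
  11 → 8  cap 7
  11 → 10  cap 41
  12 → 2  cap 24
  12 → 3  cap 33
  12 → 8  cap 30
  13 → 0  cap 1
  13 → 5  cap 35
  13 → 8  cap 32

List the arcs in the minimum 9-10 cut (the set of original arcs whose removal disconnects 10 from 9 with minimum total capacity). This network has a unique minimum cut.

augment #1: 9→8→2→10 push 7
augment #2: 9→1→4→11→10 push 19
augment #3: 9→13→0→11→10 push 1
augment #4: 9→1→4→0→11→10 push 3
augment #5: 9→1→4→12→2→10 push 1
augment #6: 9→5→4→12→2→10 push 6
augment #7: 9→1→7→4→12→2→10 push 10
max flow = 47; residual-reachable set from 9 gives S-side
cut edges (S→T): {(1,4), (5,4), (7,4), (8,2), (13,0)} total cap 47

Min-cut arcs: {(1,4), (5,4), (7,4), (8,2), (13,0)} (total capacity 47)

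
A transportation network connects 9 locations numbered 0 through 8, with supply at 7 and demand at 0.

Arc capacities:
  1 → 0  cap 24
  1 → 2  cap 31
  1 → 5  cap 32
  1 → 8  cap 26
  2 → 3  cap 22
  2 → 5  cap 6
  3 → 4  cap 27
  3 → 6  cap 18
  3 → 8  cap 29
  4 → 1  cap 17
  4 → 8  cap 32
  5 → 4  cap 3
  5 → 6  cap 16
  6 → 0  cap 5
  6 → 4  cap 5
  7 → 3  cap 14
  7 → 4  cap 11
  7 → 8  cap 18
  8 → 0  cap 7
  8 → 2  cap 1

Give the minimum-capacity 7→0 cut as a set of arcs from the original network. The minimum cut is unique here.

augment #1: 7→8→0 push 7
augment #2: 7→3→6→0 push 5
augment #3: 7→4→1→0 push 11
augment #4: 7→3→4→1→0 push 6
max flow = 29; residual-reachable set from 7 gives S-side
cut edges (S→T): {(4,1), (6,0), (8,0)} total cap 29

Min-cut arcs: {(4,1), (6,0), (8,0)} (total capacity 29)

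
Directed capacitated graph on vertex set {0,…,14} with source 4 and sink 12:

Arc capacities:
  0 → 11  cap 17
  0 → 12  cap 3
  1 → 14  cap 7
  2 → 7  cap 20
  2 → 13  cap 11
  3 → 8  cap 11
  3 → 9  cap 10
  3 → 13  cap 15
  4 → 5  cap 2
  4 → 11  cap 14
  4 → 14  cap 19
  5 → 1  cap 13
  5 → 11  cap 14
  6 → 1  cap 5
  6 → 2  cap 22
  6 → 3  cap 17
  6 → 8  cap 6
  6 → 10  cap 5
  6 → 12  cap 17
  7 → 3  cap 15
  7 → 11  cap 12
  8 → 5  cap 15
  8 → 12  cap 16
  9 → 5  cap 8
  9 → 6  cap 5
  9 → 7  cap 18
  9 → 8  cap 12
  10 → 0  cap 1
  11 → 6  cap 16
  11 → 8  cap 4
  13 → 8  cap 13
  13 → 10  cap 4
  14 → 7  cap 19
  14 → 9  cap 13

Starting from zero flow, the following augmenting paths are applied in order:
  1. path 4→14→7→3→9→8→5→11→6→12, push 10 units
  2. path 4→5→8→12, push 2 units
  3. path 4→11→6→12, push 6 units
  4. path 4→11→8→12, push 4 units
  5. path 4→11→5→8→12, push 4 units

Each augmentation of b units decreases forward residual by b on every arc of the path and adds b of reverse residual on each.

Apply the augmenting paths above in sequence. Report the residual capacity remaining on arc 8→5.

after path 1 (4→14→7→3→9→8→5→11→6→12, push 10): res(8,5)=5
after path 2 (4→5→8→12, push 2): res(8,5)=7
after path 3 (4→11→6→12, push 6): res(8,5)=7
after path 4 (4→11→8→12, push 4): res(8,5)=7
after path 5 (4→11→5→8→12, push 4): res(8,5)=11

Residual capacity of (8,5): 11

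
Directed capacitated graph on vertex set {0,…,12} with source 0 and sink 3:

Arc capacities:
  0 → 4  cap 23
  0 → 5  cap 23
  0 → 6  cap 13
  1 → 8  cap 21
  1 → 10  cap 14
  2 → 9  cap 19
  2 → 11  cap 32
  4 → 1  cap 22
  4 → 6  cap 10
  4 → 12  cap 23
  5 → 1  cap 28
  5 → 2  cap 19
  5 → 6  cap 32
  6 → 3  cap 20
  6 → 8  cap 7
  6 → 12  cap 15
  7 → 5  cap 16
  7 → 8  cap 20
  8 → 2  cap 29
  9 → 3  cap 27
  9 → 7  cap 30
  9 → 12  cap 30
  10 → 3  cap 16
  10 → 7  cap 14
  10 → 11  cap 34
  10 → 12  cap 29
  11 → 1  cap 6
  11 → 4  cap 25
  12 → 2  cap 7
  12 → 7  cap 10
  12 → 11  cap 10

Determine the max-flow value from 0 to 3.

augment #1: 0→6→3 bottleneck 13, total now 13
augment #2: 0→4→6→3 bottleneck 7, total now 20
augment #3: 0→4→1→10→3 bottleneck 14, total now 34
augment #4: 0→5→2→9→3 bottleneck 19, total now 53

Maximum flow value: 53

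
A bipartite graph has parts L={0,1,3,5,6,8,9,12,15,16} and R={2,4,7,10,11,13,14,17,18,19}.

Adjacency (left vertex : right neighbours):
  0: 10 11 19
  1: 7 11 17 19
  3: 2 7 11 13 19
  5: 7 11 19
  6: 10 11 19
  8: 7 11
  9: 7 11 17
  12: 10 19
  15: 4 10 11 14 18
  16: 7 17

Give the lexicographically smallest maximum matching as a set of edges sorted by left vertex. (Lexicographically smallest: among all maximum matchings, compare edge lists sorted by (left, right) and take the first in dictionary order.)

|M| = 7 (so the lex-smallest maximum matching has 7 edges)
process left vertices in ascending order; for each, take the smallest-labelled available neighbour that still permits 7 edges overall, or leave it unmatched if none does
lex-smallest matching: {0-10, 1-7, 3-2, 5-11, 6-19, 9-17, 15-4}

Lex-smallest maximum matching: {(0,10), (1,7), (3,2), (5,11), (6,19), (9,17), (15,4)}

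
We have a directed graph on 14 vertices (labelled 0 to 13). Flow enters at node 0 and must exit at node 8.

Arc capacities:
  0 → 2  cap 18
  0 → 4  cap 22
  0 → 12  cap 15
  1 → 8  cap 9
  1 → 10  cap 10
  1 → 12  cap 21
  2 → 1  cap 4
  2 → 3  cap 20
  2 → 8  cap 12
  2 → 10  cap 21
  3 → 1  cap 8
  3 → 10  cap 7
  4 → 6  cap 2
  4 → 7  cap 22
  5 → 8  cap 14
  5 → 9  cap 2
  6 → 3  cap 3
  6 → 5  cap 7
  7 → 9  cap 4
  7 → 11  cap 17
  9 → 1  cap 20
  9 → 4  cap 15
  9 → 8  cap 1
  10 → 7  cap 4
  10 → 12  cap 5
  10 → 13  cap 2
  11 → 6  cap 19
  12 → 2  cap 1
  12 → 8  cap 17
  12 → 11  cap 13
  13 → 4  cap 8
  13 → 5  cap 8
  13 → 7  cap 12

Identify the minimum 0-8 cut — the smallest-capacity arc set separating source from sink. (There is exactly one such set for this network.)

augment #1: 0→2→8 push 12
augment #2: 0→12→8 push 15
augment #3: 0→2→1→8 push 4
augment #4: 0→2→3→1→8 push 2
augment #5: 0→4→6→5→8 push 2
augment #6: 0→4→7→9→8 push 1
augment #7: 0→4→7→9→1→8 push 3
augment #8: 0→4→7→11→6→5→8 push 5
augment #9: 0→4→7→11→6→3→1→12→8 push 2
augment #10: 0→4→7→11→6→3→10→13→5→8 push 1
max flow = 47; residual-reachable set from 0 gives S-side
cut edges (S→T): {(0,2), (0,12), (6,3), (6,5), (7,9)} total cap 47

Min-cut arcs: {(0,2), (0,12), (6,3), (6,5), (7,9)} (total capacity 47)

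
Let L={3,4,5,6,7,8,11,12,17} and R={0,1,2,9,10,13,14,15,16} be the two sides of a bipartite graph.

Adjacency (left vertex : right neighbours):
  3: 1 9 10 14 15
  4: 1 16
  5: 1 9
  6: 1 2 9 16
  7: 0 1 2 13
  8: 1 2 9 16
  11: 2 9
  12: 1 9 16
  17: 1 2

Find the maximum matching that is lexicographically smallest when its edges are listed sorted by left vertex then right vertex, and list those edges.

Lex-smallest maximum matching: {(3,10), (4,1), (5,9), (6,2), (7,0), (8,16)}

|M| = 6 (so the lex-smallest maximum matching has 6 edges)
process left vertices in ascending order; for each, take the smallest-labelled available neighbour that still permits 6 edges overall, or leave it unmatched if none does
lex-smallest matching: {3-10, 4-1, 5-9, 6-2, 7-0, 8-16}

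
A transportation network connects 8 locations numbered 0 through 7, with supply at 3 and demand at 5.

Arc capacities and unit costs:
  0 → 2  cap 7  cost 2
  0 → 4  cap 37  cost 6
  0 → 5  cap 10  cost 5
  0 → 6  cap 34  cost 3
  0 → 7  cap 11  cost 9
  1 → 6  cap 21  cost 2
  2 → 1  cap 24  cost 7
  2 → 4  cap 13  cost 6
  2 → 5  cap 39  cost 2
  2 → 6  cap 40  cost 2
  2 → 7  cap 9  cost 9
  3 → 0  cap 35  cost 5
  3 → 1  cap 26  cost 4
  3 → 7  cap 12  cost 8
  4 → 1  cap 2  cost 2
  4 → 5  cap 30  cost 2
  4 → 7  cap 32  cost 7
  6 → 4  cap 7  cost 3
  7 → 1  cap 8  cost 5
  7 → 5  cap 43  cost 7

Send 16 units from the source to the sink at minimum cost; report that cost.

shortest-cost path #1: 3→0→2→5 push 7 @ unit cost 9 (adds 63)
shortest-cost path #2: 3→0→5 push 9 @ unit cost 10 (adds 90)
total cost = 153

Minimum cost for 16 units: 153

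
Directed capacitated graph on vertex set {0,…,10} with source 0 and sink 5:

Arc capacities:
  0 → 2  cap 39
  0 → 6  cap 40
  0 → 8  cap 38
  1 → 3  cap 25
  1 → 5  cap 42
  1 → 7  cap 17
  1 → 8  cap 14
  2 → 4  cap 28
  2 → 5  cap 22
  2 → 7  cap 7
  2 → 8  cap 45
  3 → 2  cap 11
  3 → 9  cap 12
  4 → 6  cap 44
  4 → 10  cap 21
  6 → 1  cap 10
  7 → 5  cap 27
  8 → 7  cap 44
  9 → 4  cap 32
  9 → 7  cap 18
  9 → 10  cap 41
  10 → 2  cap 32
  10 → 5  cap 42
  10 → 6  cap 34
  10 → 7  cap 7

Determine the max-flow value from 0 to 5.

augment #1: 0→2→5 bottleneck 22, total now 22
augment #2: 0→2→7→5 bottleneck 7, total now 29
augment #3: 0→6→1→5 bottleneck 10, total now 39
augment #4: 0→8→7→5 bottleneck 20, total now 59
augment #5: 0→2→4→10→5 bottleneck 10, total now 69
augment #6: 0→8→7→2→4→10→5 bottleneck 7, total now 76

Maximum flow value: 76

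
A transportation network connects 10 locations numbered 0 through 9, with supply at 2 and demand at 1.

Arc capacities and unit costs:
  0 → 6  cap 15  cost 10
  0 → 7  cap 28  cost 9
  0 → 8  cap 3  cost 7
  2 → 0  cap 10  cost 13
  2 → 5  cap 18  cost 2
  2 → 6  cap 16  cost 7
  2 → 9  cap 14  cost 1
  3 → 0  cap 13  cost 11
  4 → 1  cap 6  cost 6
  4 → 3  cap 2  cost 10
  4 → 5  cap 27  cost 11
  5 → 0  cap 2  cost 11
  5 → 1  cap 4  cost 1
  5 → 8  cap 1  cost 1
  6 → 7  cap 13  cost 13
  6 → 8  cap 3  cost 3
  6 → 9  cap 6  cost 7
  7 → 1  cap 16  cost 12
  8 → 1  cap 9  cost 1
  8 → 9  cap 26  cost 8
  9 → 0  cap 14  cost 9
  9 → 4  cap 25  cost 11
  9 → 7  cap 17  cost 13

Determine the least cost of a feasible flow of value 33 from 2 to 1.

Minimum cost for 33 units: 684

shortest-cost path #1: 2→5→1 push 4 @ unit cost 3 (adds 12)
shortest-cost path #2: 2→5→8→1 push 1 @ unit cost 4 (adds 4)
shortest-cost path #3: 2→6→8→1 push 3 @ unit cost 11 (adds 33)
shortest-cost path #4: 2→9→4→1 push 6 @ unit cost 18 (adds 108)
shortest-cost path #5: 2→9→0→8→1 push 3 @ unit cost 18 (adds 54)
shortest-cost path #6: 2→9→7→1 push 5 @ unit cost 26 (adds 130)
shortest-cost path #7: 2→0→9→7→1 push 3 @ unit cost 29 (adds 87)
shortest-cost path #8: 2→6→7→1 push 8 @ unit cost 32 (adds 256)
total cost = 684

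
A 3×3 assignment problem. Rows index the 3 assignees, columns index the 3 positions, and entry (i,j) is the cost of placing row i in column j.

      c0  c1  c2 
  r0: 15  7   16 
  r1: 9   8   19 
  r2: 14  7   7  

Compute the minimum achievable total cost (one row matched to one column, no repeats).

Minimum assignment cost: 23

optimal assignment: row0→col1 (cost 7), row1→col0 (cost 9), row2→col2 (cost 7)
total = 7 + 9 + 7 = 23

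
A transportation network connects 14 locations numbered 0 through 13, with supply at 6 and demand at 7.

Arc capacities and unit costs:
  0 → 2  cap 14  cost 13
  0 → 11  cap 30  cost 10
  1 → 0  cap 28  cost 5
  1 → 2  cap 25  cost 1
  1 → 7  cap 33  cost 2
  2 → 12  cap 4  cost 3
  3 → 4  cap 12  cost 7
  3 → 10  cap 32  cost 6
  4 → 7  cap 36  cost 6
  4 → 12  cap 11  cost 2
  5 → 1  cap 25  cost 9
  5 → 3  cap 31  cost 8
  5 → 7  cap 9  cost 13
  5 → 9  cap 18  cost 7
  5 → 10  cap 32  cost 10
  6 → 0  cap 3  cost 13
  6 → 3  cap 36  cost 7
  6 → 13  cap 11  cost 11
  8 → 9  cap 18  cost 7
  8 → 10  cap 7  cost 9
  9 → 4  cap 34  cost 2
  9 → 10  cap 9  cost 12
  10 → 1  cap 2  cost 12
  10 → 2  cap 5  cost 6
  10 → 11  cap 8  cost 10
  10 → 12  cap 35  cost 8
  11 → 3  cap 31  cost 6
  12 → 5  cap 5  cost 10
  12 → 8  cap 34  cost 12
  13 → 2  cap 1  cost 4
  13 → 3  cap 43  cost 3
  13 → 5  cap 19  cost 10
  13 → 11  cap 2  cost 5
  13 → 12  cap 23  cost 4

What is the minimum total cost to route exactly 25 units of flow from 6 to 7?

shortest-cost path #1: 6→3→4→7 push 12 @ unit cost 20 (adds 240)
shortest-cost path #2: 6→3→10→1→7 push 2 @ unit cost 27 (adds 54)
shortest-cost path #3: 6→13→5→1→7 push 11 @ unit cost 32 (adds 352)
total cost = 646

Minimum cost for 25 units: 646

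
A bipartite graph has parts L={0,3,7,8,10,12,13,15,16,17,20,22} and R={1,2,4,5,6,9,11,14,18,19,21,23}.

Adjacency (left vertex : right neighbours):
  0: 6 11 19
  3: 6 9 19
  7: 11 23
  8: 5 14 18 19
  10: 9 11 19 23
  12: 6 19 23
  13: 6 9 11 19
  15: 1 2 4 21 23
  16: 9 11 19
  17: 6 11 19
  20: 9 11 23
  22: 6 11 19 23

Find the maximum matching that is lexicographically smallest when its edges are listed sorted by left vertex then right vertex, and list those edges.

|M| = 7 (so the lex-smallest maximum matching has 7 edges)
process left vertices in ascending order; for each, take the smallest-labelled available neighbour that still permits 7 edges overall, or leave it unmatched if none does
lex-smallest matching: {0-6, 3-9, 7-11, 8-5, 10-19, 12-23, 15-1}

Lex-smallest maximum matching: {(0,6), (3,9), (7,11), (8,5), (10,19), (12,23), (15,1)}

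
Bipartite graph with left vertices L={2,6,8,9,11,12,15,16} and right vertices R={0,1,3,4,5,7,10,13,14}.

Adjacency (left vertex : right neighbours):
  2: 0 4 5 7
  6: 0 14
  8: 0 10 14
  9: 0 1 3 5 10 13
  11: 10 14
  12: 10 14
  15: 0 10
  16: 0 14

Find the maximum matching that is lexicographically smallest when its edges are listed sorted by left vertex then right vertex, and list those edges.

|M| = 5 (so the lex-smallest maximum matching has 5 edges)
process left vertices in ascending order; for each, take the smallest-labelled available neighbour that still permits 5 edges overall, or leave it unmatched if none does
lex-smallest matching: {2-4, 6-0, 8-10, 9-1, 11-14}

Lex-smallest maximum matching: {(2,4), (6,0), (8,10), (9,1), (11,14)}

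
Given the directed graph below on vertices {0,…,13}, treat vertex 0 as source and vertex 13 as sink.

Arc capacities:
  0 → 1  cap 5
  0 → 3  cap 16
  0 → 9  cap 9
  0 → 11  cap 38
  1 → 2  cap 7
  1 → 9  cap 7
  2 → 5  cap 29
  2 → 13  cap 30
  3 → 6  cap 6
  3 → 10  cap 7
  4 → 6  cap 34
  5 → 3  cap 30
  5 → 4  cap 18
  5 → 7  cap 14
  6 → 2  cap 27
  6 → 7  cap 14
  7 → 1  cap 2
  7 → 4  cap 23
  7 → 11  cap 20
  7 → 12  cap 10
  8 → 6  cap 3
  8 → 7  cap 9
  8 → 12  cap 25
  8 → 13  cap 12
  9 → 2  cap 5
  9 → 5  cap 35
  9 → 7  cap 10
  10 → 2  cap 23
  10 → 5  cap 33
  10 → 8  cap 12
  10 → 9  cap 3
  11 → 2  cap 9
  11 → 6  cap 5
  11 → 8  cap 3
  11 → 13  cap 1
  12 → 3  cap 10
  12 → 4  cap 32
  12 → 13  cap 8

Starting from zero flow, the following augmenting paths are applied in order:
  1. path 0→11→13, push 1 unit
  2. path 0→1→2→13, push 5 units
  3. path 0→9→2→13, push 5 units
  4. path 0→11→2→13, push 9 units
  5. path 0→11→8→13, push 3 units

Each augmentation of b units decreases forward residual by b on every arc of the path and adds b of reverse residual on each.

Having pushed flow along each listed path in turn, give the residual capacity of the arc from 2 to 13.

after path 1 (0→11→13, push 1): res(2,13)=30
after path 2 (0→1→2→13, push 5): res(2,13)=25
after path 3 (0→9→2→13, push 5): res(2,13)=20
after path 4 (0→11→2→13, push 9): res(2,13)=11
after path 5 (0→11→8→13, push 3): res(2,13)=11

Residual capacity of (2,13): 11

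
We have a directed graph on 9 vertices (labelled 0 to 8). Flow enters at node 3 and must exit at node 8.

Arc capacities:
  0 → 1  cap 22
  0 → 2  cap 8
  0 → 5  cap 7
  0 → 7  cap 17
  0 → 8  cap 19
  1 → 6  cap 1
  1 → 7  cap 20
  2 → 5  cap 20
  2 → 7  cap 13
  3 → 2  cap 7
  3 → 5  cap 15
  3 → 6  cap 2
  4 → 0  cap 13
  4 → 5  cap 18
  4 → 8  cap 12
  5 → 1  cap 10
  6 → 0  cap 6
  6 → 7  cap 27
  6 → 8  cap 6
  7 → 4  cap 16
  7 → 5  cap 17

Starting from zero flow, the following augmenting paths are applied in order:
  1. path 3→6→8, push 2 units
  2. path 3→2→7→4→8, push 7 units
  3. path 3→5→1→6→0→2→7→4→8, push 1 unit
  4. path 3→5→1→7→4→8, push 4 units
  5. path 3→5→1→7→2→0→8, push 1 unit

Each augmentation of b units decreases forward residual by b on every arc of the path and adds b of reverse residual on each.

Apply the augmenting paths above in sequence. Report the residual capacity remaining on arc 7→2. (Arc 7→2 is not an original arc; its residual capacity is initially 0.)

after path 1 (3→6→8, push 2): res(7,2)=0
after path 2 (3→2→7→4→8, push 7): res(7,2)=7
after path 3 (3→5→1→6→0→2→7→4→8, push 1): res(7,2)=8
after path 4 (3→5→1→7→4→8, push 4): res(7,2)=8
after path 5 (3→5→1→7→2→0→8, push 1): res(7,2)=7

Residual capacity of (7,2): 7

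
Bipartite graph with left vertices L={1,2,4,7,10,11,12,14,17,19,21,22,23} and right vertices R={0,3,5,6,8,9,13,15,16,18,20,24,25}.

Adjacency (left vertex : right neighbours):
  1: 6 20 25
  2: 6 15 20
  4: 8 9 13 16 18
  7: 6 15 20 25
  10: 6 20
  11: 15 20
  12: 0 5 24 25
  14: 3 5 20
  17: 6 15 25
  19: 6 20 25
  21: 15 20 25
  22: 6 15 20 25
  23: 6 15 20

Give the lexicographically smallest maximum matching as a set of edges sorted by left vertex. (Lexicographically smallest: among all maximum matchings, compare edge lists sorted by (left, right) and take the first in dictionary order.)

|M| = 7 (so the lex-smallest maximum matching has 7 edges)
process left vertices in ascending order; for each, take the smallest-labelled available neighbour that still permits 7 edges overall, or leave it unmatched if none does
lex-smallest matching: {1-6, 2-15, 4-8, 7-20, 12-0, 14-3, 17-25}

Lex-smallest maximum matching: {(1,6), (2,15), (4,8), (7,20), (12,0), (14,3), (17,25)}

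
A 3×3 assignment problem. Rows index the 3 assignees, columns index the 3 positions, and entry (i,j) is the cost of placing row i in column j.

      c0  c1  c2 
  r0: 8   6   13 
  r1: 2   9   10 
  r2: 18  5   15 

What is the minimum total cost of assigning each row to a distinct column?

optimal assignment: row0→col2 (cost 13), row1→col0 (cost 2), row2→col1 (cost 5)
total = 13 + 2 + 5 = 20

Minimum assignment cost: 20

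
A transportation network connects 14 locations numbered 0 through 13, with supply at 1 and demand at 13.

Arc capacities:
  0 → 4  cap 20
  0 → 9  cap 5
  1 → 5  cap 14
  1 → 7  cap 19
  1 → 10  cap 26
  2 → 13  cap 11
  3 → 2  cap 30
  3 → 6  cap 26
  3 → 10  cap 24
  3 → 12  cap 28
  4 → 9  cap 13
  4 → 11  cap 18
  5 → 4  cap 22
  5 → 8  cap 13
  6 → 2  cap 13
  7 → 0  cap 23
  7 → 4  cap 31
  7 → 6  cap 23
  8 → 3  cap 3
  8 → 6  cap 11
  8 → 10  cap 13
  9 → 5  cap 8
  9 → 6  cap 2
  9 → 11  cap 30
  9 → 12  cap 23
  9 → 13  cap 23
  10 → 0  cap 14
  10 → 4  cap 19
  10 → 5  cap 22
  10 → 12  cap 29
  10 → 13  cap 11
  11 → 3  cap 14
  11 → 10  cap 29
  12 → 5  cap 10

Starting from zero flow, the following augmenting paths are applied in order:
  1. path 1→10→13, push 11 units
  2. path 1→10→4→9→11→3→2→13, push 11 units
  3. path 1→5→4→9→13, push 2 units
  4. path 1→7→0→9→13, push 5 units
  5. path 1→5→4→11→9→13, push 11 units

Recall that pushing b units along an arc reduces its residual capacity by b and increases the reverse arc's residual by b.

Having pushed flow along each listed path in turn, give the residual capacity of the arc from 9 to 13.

after path 1 (1→10→13, push 11): res(9,13)=23
after path 2 (1→10→4→9→11→3→2→13, push 11): res(9,13)=23
after path 3 (1→5→4→9→13, push 2): res(9,13)=21
after path 4 (1→7→0→9→13, push 5): res(9,13)=16
after path 5 (1→5→4→11→9→13, push 11): res(9,13)=5

Residual capacity of (9,13): 5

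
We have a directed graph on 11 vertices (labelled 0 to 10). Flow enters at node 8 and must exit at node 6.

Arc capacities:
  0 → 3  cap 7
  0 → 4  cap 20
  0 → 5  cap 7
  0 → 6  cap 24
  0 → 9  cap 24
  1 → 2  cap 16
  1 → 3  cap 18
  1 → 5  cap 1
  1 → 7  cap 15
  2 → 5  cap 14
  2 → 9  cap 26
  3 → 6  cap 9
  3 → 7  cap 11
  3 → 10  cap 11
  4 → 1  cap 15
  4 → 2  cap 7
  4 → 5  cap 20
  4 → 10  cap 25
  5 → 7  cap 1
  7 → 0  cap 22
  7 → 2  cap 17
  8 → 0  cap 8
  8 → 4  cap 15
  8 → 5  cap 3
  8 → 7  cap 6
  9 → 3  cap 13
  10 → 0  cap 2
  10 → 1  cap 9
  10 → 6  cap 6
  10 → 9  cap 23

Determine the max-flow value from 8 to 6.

Maximum flow value: 30

augment #1: 8→0→6 bottleneck 8, total now 8
augment #2: 8→4→10→6 bottleneck 6, total now 14
augment #3: 8→7→0→6 bottleneck 6, total now 20
augment #4: 8→4→1→3→6 bottleneck 9, total now 29
augment #5: 8→5→7→0→6 bottleneck 1, total now 30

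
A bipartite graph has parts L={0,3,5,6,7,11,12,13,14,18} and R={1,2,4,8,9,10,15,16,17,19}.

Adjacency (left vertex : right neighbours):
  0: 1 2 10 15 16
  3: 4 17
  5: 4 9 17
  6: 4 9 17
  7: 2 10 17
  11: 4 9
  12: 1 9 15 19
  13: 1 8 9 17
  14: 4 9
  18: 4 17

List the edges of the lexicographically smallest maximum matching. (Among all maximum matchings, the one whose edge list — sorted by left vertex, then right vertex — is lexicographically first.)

Lex-smallest maximum matching: {(0,1), (3,4), (5,9), (6,17), (7,2), (12,15), (13,8)}

|M| = 7 (so the lex-smallest maximum matching has 7 edges)
process left vertices in ascending order; for each, take the smallest-labelled available neighbour that still permits 7 edges overall, or leave it unmatched if none does
lex-smallest matching: {0-1, 3-4, 5-9, 6-17, 7-2, 12-15, 13-8}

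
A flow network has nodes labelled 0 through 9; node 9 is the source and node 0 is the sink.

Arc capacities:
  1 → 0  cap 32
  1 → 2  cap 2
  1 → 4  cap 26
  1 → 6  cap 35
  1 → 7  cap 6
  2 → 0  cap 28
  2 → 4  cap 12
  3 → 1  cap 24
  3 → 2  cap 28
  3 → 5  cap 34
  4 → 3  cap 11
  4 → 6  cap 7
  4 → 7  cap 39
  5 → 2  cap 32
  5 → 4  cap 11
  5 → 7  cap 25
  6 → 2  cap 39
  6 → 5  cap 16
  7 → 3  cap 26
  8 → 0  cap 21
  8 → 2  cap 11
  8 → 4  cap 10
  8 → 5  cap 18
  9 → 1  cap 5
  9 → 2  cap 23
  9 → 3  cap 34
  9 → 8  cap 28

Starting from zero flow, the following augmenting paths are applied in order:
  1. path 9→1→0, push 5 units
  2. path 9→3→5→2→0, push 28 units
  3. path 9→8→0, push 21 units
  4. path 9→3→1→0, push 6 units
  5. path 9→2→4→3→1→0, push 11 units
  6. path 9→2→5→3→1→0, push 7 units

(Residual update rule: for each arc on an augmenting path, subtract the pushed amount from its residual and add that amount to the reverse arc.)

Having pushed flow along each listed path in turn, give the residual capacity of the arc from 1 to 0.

after path 1 (9→1→0, push 5): res(1,0)=27
after path 2 (9→3→5→2→0, push 28): res(1,0)=27
after path 3 (9→8→0, push 21): res(1,0)=27
after path 4 (9→3→1→0, push 6): res(1,0)=21
after path 5 (9→2→4→3→1→0, push 11): res(1,0)=10
after path 6 (9→2→5→3→1→0, push 7): res(1,0)=3

Residual capacity of (1,0): 3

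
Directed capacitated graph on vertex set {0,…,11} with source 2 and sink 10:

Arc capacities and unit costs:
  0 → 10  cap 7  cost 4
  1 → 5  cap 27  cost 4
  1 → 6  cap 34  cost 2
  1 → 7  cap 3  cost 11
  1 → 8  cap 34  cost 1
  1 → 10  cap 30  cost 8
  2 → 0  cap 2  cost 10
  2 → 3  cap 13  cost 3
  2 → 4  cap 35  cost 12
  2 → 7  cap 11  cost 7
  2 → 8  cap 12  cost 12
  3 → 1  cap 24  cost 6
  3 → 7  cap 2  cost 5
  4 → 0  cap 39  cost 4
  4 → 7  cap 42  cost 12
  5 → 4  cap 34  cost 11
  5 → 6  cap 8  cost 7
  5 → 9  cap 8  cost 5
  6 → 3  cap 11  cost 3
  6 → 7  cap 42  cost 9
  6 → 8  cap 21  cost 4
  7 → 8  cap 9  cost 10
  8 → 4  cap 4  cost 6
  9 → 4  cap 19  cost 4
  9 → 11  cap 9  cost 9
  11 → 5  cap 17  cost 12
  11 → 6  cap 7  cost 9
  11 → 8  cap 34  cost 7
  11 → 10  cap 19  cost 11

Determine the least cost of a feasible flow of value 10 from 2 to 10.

shortest-cost path #1: 2→0→10 push 2 @ unit cost 14 (adds 28)
shortest-cost path #2: 2→3→1→10 push 8 @ unit cost 17 (adds 136)
total cost = 164

Minimum cost for 10 units: 164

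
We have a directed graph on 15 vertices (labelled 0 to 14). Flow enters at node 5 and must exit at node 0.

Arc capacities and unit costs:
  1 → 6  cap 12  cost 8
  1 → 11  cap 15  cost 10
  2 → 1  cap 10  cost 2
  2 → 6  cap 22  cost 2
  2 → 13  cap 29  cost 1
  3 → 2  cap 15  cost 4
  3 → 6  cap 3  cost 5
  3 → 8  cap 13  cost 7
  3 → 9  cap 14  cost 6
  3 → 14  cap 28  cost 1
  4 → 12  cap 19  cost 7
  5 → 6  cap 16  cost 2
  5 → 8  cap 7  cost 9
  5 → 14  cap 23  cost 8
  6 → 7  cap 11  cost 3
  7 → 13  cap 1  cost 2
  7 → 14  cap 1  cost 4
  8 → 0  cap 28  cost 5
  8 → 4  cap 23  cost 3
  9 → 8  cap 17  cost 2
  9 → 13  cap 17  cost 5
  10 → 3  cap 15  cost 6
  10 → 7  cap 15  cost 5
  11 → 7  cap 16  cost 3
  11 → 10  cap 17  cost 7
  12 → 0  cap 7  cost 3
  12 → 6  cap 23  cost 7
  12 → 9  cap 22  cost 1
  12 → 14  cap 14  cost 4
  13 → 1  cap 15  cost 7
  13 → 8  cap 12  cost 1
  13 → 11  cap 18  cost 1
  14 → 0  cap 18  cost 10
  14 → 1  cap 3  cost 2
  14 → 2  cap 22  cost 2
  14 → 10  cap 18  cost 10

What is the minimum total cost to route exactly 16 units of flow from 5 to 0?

shortest-cost path #1: 5→6→7→13→8→0 push 1 @ unit cost 13 (adds 13)
shortest-cost path #2: 5→8→0 push 7 @ unit cost 14 (adds 98)
shortest-cost path #3: 5→14→2→13→8→0 push 8 @ unit cost 17 (adds 136)
total cost = 247

Minimum cost for 16 units: 247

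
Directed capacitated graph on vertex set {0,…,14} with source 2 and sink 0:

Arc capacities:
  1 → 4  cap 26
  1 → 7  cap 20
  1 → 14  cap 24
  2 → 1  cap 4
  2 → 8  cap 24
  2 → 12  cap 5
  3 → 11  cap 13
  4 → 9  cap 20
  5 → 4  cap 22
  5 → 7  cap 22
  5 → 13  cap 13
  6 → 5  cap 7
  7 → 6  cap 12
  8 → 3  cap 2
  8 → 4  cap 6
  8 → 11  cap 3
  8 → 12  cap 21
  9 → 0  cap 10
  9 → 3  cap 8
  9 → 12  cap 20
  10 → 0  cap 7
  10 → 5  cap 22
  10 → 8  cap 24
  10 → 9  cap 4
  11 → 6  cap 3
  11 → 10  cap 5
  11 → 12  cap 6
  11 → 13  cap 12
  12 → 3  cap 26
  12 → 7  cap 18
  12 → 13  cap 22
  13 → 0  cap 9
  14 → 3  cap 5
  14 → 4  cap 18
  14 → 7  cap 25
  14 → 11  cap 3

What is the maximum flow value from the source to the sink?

Maximum flow value: 24

augment #1: 2→12→13→0 bottleneck 5, total now 5
augment #2: 2→1→4→9→0 bottleneck 4, total now 9
augment #3: 2→8→4→9→0 bottleneck 6, total now 15
augment #4: 2→8→11→10→0 bottleneck 3, total now 18
augment #5: 2→8→12→13→0 bottleneck 4, total now 22
augment #6: 2→8→3→11→10→0 bottleneck 2, total now 24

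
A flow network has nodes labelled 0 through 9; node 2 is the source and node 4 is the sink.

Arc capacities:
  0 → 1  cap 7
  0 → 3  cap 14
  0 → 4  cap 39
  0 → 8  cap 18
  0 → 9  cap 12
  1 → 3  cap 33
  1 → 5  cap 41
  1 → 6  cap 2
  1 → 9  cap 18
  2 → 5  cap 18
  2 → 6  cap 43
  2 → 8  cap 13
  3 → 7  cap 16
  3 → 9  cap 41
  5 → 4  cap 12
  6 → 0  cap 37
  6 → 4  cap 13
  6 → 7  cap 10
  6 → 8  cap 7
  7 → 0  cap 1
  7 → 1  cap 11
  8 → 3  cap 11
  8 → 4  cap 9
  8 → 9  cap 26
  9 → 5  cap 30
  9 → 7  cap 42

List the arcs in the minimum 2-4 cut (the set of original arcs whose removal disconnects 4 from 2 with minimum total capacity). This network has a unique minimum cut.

Min-cut arcs: {(1,6), (2,6), (5,4), (7,0), (8,4)} (total capacity 67)

augment #1: 2→5→4 push 12
augment #2: 2→6→4 push 13
augment #3: 2→8→4 push 9
augment #4: 2→6→0→4 push 30
augment #5: 2→8→3→7→0→4 push 1
augment #6: 2→8→3→7→1→6→0→4 push 2
max flow = 67; residual-reachable set from 2 gives S-side
cut edges (S→T): {(1,6), (2,6), (5,4), (7,0), (8,4)} total cap 67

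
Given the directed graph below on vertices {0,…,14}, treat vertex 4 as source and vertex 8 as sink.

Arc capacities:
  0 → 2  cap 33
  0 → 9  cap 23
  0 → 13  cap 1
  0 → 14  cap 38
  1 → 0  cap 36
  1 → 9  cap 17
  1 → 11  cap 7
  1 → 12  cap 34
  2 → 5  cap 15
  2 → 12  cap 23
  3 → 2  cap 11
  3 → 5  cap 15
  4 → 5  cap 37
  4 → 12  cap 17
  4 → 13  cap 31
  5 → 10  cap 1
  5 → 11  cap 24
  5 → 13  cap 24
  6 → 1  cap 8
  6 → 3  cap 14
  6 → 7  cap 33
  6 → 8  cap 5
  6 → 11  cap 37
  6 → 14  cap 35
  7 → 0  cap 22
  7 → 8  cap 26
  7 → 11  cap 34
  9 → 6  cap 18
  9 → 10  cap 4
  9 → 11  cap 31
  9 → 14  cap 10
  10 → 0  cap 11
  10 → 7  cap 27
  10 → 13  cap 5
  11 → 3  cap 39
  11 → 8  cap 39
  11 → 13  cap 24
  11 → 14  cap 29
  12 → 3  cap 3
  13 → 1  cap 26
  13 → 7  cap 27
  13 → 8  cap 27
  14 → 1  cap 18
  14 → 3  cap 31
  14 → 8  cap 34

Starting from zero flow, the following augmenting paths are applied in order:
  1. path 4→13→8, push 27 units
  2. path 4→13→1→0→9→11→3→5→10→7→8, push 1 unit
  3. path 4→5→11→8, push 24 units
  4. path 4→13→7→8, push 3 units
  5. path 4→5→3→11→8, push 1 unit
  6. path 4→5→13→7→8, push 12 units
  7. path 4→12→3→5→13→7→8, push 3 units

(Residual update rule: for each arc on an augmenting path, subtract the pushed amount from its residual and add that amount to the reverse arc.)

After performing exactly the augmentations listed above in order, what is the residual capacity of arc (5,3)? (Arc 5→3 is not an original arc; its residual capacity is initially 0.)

Residual capacity of (5,3): 3

after path 1 (4→13→8, push 27): res(5,3)=0
after path 2 (4→13→1→0→9→11→3→5→10→7→8, push 1): res(5,3)=1
after path 3 (4→5→11→8, push 24): res(5,3)=1
after path 4 (4→13→7→8, push 3): res(5,3)=1
after path 5 (4→5→3→11→8, push 1): res(5,3)=0
after path 6 (4→5→13→7→8, push 12): res(5,3)=0
after path 7 (4→12→3→5→13→7→8, push 3): res(5,3)=3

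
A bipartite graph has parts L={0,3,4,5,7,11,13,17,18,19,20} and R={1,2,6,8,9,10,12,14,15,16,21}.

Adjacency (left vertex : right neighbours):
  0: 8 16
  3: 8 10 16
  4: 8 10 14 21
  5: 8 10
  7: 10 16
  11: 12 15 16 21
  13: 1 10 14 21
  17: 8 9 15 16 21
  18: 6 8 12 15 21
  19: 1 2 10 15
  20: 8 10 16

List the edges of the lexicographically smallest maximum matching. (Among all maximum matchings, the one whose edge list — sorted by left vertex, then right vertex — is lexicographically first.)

|M| = 9 (so the lex-smallest maximum matching has 9 edges)
process left vertices in ascending order; for each, take the smallest-labelled available neighbour that still permits 9 edges overall, or leave it unmatched if none does
lex-smallest matching: {0-8, 3-10, 4-14, 7-16, 11-12, 13-1, 17-9, 18-6, 19-2}

Lex-smallest maximum matching: {(0,8), (3,10), (4,14), (7,16), (11,12), (13,1), (17,9), (18,6), (19,2)}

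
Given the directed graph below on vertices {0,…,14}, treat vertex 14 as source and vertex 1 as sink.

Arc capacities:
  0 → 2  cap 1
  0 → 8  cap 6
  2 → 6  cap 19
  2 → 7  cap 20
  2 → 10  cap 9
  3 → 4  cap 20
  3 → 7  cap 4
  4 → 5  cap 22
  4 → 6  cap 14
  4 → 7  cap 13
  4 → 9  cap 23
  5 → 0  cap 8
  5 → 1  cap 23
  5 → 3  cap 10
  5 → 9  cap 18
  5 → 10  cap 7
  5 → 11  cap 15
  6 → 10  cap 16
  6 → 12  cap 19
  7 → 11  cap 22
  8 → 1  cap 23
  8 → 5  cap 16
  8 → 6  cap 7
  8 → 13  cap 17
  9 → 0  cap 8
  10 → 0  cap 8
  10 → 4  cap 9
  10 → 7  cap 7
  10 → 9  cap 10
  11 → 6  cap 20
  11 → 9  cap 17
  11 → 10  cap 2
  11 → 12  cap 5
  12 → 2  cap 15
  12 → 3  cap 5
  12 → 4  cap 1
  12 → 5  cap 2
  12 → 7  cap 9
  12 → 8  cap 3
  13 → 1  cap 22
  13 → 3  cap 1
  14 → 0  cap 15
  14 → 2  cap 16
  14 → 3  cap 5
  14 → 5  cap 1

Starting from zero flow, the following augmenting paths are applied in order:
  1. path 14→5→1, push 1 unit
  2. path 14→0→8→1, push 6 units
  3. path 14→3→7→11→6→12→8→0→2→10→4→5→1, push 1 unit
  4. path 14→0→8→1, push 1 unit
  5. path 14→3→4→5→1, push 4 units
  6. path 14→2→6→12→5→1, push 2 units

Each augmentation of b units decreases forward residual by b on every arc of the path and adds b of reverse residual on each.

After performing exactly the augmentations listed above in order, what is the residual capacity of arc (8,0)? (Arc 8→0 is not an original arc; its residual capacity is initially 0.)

after path 1 (14→5→1, push 1): res(8,0)=0
after path 2 (14→0→8→1, push 6): res(8,0)=6
after path 3 (14→3→7→11→6→12→8→0→2→10→4→5→1, push 1): res(8,0)=5
after path 4 (14→0→8→1, push 1): res(8,0)=6
after path 5 (14→3→4→5→1, push 4): res(8,0)=6
after path 6 (14→2→6→12→5→1, push 2): res(8,0)=6

Residual capacity of (8,0): 6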